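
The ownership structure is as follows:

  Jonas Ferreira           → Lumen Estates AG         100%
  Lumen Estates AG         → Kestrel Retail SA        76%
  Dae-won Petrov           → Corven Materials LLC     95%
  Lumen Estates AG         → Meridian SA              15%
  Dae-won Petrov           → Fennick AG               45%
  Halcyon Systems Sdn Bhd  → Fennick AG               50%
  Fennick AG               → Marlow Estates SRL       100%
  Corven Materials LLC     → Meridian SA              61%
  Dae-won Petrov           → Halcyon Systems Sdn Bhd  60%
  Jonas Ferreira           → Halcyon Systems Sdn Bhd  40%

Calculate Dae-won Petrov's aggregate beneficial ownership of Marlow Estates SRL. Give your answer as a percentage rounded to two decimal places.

Dae-won reaches Marlow along 2 paths.
Via Fennick: 45% × 100% = 45%.
Via Halcyon → Fennick: 60% × 50% × 100% = 30%.
Total: 45% + 30% = 75%.
Rounded: 75.00%.

75.00%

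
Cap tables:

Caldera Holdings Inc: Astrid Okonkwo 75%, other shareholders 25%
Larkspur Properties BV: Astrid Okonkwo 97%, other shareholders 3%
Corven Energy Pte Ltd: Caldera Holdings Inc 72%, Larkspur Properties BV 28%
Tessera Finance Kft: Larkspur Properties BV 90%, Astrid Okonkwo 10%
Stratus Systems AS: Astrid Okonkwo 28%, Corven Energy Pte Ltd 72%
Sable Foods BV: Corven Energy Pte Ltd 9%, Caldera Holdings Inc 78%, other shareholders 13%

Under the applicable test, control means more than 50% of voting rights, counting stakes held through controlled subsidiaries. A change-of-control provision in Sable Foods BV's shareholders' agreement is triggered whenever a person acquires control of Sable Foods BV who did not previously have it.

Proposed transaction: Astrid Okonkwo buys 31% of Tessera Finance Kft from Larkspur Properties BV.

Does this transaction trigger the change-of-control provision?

No

The purchase adds only to Astrid's holdings (Larkspur's stake shrinks), so Astrid is the only person who could newly come to control Sable.
Astrid holds 75% of Caldera, so Astrid controls Caldera.
Astrid holds 97% of Larkspur, so Astrid controls Larkspur.
Caldera and Larkspur together hold 72% + 28% = 100% of Corven, so Astrid controls Corven.
Corven and Caldera together hold 9% + 78% = 87% of Sable, so Astrid controls Sable.
So Astrid already controls Sable before the transaction.
After the purchase, Astrid's direct stake in Tessera rises to 10% + 31% = 41%, and Larkspur's stake falls to 59%.
Astrid controlled Sable already, so this is not a new person acquiring control; every other person's position is unchanged or reduced.
No new person acquires control, so the clause is not triggered.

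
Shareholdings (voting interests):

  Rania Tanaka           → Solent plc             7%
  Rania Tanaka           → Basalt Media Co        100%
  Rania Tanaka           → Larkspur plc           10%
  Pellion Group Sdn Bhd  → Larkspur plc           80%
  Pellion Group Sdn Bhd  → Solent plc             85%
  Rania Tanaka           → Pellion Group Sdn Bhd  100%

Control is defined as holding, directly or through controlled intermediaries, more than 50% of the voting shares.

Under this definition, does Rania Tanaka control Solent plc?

Yes

Rania holds 100% of Pellion, so Rania controls Pellion.
Pellion and Rania together hold 85% + 7% = 92% of Solent, so Rania controls Solent.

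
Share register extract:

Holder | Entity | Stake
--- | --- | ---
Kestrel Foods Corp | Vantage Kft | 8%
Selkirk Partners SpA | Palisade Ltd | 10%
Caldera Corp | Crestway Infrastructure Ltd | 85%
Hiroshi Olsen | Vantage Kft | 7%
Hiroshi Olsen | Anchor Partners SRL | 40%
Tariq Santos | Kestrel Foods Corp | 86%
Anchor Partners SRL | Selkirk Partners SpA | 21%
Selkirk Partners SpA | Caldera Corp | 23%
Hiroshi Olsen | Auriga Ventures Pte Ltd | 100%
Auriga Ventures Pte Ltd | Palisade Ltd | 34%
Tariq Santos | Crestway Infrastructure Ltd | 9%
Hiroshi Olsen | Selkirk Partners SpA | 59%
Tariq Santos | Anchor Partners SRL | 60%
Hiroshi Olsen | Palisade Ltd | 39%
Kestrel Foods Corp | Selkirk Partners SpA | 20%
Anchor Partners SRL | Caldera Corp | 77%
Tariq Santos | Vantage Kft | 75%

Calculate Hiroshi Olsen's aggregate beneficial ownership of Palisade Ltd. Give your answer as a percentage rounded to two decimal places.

Hiroshi reaches Palisade along 4 paths.
Via Auriga: 100% × 34% = 34%.
Via Anchor → Selkirk: 40% × 21% × 10% = 0.84%.
Via Selkirk: 59% × 10% = 5.9%.
Direct stake: 39% = 39%.
Total: 34% + 0.84% + 5.9% + 39% = 79.74%.

79.74%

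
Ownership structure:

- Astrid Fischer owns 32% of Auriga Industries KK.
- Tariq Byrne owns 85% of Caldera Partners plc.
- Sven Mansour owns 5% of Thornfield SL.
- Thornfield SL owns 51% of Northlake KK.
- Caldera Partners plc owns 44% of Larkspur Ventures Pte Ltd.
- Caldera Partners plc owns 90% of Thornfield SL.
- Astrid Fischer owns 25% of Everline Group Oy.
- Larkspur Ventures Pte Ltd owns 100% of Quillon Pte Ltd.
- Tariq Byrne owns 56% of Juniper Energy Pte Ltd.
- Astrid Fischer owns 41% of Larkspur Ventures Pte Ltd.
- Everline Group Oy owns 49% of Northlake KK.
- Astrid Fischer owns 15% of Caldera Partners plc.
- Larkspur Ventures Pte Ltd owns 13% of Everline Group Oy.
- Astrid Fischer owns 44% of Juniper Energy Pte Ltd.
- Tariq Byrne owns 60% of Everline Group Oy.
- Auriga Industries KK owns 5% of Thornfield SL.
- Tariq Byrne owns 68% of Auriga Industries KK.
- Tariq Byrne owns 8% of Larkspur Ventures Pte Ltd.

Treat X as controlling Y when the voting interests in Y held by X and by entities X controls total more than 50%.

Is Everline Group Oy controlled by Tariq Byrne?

Tariq holds 85% of Caldera, so Tariq controls Caldera.
Tariq and Caldera together hold 8% + 44% = 52% of Larkspur, so Tariq controls Larkspur.
Tariq and Larkspur together hold 60% + 13% = 73% of Everline, so Tariq controls Everline.

Yes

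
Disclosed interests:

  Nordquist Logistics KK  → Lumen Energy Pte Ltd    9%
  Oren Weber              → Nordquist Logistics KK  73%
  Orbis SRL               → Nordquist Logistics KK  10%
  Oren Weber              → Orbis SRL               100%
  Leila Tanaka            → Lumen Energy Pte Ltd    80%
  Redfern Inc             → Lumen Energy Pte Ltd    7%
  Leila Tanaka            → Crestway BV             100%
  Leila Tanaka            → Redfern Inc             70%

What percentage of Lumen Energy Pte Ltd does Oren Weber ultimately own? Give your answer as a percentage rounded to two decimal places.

7.47%

Oren reaches Lumen along 2 paths.
Via Nordquist: 73% × 9% = 6.57%.
Via Orbis → Nordquist: 100% × 10% × 9% = 0.9%.
Total: 6.57% + 0.9% = 7.47%.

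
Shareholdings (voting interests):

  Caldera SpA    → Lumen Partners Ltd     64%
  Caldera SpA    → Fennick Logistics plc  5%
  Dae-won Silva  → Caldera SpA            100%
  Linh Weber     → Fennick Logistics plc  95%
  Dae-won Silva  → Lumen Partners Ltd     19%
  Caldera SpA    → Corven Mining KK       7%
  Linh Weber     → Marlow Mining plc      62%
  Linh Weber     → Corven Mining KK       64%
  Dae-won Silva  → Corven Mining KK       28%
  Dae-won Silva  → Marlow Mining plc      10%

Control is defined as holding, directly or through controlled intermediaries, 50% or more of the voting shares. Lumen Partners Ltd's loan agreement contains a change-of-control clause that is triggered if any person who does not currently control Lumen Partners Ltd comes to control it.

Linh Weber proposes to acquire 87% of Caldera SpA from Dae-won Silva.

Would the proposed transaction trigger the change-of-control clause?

Yes

The purchase adds only to Linh's holdings (Dae-won's stake shrinks), so Linh is the only person who could newly come to control Lumen.
Linh holds 62% of Marlow, so Linh controls Marlow.
Linh holds 64% of Corven, so Linh controls Corven.
Linh holds 95% of Fennick, so Linh controls Fennick.
Neither Linh nor any entity Linh controls holds any voting interest in Lumen.
So before the transaction, Linh does not control Lumen.
After the purchase, Linh holds 87% of Caldera directly, and Dae-won's stake falls to 13%.
Linh holds 87% of Caldera, so Linh controls Caldera.
Caldera holds 64% of Lumen, so Linh controls Lumen.
Linh did not control Lumen before and does after, so the clause is triggered.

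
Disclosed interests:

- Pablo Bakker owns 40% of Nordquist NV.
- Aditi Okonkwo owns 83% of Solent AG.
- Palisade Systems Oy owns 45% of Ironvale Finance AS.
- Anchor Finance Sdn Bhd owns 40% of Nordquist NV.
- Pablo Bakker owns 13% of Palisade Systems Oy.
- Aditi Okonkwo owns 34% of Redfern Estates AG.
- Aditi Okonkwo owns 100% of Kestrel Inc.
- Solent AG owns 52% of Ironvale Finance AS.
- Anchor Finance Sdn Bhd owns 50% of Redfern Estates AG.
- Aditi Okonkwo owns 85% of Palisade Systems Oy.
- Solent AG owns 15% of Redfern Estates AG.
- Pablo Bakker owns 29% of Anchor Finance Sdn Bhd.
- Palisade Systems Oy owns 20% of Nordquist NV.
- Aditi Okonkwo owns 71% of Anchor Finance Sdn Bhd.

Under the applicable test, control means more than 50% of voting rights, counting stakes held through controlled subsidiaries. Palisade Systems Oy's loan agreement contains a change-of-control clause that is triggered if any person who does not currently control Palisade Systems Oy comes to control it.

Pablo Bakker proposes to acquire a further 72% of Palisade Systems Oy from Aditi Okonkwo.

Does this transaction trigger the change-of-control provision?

The purchase adds only to Pablo's holdings (Aditi's stake shrinks), so Pablo is the only person who could newly come to control Palisade.
Pablo's largest direct stake is 40% in Nordquist, which does not meet the threshold, so Pablo controls no company.
In Palisade, Pablo's side holds only 13%, not > 50%.
So before the transaction, Pablo does not control Palisade.
After the purchase, Pablo's direct stake in Palisade rises to 13% + 72% = 85%, and Aditi's stake falls to 13%.
Pablo holds 85% of Palisade, so Pablo controls Palisade.
Pablo did not control Palisade before and does after, so the clause is triggered.

Yes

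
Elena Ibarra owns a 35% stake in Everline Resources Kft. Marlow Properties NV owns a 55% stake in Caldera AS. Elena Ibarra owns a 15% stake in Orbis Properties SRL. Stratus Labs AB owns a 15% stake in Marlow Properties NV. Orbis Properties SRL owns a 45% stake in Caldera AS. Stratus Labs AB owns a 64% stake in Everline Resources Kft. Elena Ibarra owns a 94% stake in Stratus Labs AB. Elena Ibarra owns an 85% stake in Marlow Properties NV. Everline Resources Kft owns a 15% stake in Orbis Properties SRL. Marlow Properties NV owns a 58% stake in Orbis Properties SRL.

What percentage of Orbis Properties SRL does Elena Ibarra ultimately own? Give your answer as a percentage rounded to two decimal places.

86.75%

Elena reaches Orbis along 5 paths.
Via Stratus → Marlow: 94% × 15% × 58% = 8.178%.
Via Marlow: 85% × 58% = 49.3%.
Direct stake: 15% = 15%.
Via Stratus → Everline: 94% × 64% × 15% = 9.024%.
Via Everline: 35% × 15% = 5.25%.
Total: 8.178% + 49.3% + 15% + 9.024% + 5.25% = 86.752%.
Rounded: 86.75%.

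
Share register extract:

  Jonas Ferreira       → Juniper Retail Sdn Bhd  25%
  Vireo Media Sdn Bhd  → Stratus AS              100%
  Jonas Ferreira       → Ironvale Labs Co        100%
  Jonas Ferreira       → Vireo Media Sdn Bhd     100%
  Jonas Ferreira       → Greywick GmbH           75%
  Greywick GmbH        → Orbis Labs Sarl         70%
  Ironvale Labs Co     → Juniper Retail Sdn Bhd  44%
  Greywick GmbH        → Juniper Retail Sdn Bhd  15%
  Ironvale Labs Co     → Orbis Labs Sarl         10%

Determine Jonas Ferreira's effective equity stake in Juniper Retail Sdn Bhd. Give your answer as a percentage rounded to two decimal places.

Jonas reaches Juniper along 3 paths.
Via Ironvale: 100% × 44% = 44%.
Direct stake: 25% = 25%.
Via Greywick: 75% × 15% = 11.25%.
Total: 44% + 25% + 11.25% = 80.25%.

80.25%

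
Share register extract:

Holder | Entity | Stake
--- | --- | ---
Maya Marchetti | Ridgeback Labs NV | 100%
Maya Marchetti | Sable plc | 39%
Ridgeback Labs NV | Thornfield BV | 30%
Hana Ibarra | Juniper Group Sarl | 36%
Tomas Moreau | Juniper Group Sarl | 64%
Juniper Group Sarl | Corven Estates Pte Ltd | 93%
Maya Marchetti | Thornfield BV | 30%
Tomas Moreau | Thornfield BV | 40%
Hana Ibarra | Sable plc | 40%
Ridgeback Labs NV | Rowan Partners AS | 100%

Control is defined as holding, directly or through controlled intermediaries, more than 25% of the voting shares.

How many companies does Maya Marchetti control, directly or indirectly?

4

Maya holds 100% of Ridgeback, so Maya controls Ridgeback.
Maya holds 39% of Sable, so Maya controls Sable.
Ridgeback and Maya together hold 30% + 30% = 60% of Thornfield, so Maya controls Thornfield.
Ridgeback holds 100% of Rowan, so Maya controls Rowan.
No other company's threshold is met.
Maya controls 4 companies.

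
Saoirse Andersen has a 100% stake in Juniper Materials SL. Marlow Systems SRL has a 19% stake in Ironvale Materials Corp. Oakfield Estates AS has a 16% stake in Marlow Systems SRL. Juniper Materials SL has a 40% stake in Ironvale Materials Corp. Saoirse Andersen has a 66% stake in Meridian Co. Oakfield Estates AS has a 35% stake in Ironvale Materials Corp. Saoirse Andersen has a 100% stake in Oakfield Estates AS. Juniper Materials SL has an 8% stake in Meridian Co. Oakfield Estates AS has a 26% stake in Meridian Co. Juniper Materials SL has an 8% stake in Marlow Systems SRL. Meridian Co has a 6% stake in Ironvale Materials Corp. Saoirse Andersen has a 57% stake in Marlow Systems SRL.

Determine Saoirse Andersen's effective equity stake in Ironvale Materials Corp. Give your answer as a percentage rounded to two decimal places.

96.39%

Saoirse reaches Ironvale along 8 paths.
Via Oakfield: 100% × 35% = 35%.
Via Juniper: 100% × 40% = 40%.
Via Oakfield → Marlow: 100% × 16% × 19% = 3.04%.
Via Marlow: 57% × 19% = 10.83%.
Via Juniper → Marlow: 100% × 8% × 19% = 1.52%.
Via Juniper → Meridian: 100% × 8% × 6% = 0.48%.
Via Oakfield → Meridian: 100% × 26% × 6% = 1.56%.
Via Meridian: 66% × 6% = 3.96%.
Total: 35% + 40% + 3.04% + 10.83% + 1.52% + 0.48% + 1.56% + 3.96% = 96.39%.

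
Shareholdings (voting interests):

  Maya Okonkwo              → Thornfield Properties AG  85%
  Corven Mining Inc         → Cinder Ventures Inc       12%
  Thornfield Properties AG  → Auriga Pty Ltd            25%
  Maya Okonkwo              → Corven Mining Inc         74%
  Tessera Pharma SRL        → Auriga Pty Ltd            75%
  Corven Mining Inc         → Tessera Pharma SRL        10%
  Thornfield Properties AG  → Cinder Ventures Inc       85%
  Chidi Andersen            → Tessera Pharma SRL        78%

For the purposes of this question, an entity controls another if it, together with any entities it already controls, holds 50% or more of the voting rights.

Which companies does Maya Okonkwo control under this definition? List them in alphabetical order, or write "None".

Maya holds 85% of Thornfield, so Maya controls Thornfield.
Maya holds 74% of Corven, so Maya controls Corven.
Thornfield and Corven together hold 85% + 12% = 97% of Cinder, so Maya controls Cinder.
No other company's threshold is met.

Cinder Ventures Inc, Corven Mining Inc, Thornfield Properties AG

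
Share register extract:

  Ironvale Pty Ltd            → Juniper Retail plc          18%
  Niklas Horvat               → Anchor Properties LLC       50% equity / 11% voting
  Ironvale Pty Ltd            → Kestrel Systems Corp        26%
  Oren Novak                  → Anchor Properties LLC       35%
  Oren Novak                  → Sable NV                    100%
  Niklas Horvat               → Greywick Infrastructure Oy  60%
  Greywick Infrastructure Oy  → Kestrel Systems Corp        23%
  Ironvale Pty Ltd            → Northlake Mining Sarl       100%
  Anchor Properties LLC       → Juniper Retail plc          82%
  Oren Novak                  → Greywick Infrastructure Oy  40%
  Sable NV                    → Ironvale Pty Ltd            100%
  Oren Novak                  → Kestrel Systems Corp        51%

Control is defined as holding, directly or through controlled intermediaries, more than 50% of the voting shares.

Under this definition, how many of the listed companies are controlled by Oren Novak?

Oren holds 100% of Sable, so Oren controls Sable.
Sable holds 100% of Ironvale, so Oren controls Ironvale.
Ironvale holds 100% of Northlake, so Oren controls Northlake.
Oren and Ironvale together hold 51% + 26% = 77% of Kestrel, so Oren controls Kestrel.
No other company's threshold is met.
Oren controls 4 companies.

4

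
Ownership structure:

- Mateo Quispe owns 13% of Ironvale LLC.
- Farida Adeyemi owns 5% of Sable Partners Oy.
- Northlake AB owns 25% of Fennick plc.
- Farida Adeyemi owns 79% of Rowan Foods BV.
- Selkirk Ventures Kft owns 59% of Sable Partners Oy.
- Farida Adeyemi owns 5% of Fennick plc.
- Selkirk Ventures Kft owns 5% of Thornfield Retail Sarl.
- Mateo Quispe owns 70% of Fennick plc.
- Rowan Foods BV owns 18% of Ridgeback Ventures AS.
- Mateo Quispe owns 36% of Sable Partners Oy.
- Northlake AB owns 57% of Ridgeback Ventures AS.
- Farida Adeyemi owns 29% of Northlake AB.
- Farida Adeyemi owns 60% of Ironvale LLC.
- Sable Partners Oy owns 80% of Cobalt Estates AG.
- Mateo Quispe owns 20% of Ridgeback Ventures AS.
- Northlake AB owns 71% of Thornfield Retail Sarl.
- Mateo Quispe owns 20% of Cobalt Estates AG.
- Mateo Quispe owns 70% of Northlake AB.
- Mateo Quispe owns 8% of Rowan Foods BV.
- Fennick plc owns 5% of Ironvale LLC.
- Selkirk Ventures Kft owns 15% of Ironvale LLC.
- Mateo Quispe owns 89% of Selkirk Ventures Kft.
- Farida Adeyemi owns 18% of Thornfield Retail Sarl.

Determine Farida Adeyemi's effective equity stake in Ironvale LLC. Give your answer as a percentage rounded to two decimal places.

Farida reaches Ironvale along 3 paths.
Direct stake: 60% = 60%.
Via Northlake → Fennick: 29% × 25% × 5% = 0.3625%.
Via Fennick: 5% × 5% = 0.25%.
Total: 60% + 0.3625% + 0.25% = 60.6125%.
Rounded: 60.61%.

60.61%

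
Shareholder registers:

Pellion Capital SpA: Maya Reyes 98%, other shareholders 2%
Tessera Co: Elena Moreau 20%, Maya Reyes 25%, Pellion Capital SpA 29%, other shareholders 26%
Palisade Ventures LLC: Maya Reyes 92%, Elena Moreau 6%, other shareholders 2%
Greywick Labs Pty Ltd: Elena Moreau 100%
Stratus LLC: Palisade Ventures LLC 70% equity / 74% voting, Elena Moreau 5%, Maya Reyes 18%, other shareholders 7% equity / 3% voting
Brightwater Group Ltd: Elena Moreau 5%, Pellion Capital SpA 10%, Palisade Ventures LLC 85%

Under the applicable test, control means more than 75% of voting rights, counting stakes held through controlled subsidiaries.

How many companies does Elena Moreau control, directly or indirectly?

Elena holds 100% of Greywick, so Elena controls Greywick.
No other company's threshold is met.
Elena controls 1 company.

1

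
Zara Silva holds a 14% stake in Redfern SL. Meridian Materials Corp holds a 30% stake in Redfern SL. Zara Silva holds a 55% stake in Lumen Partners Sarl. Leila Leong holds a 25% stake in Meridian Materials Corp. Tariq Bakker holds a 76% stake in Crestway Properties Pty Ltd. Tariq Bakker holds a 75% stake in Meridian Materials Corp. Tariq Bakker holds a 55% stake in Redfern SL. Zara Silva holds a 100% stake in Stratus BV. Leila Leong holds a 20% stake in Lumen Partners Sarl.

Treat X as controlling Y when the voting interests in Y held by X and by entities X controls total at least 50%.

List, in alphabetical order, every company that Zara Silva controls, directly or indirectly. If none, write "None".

Zara holds 55% of Lumen, so Zara controls Lumen.
Zara holds 100% of Stratus, so Zara controls Stratus.
No other company's threshold is met.

Lumen Partners Sarl, Stratus BV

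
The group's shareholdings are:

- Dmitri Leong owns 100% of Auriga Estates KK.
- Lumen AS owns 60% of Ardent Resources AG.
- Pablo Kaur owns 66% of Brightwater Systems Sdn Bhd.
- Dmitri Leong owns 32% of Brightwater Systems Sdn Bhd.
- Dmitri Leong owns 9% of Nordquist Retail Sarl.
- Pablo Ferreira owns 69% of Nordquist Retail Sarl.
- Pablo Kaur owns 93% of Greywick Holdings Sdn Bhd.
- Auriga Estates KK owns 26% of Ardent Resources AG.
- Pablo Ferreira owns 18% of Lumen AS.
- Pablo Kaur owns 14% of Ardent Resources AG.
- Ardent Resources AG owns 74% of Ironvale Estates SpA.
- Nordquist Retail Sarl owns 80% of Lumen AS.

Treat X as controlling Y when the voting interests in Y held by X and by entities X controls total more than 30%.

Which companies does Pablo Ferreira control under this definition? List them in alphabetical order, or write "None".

Pablo Ferreira holds 69% of Nordquist, so Pablo Ferreira controls Nordquist.
Nordquist and Pablo Ferreira together hold 80% + 18% = 98% of Lumen, so Pablo Ferreira controls Lumen.
Lumen holds 60% of Ardent, so Pablo Ferreira controls Ardent.
Ardent holds 74% of Ironvale, so Pablo Ferreira controls Ironvale.
No other company's threshold is met.

Ardent Resources AG, Ironvale Estates SpA, Lumen AS, Nordquist Retail Sarl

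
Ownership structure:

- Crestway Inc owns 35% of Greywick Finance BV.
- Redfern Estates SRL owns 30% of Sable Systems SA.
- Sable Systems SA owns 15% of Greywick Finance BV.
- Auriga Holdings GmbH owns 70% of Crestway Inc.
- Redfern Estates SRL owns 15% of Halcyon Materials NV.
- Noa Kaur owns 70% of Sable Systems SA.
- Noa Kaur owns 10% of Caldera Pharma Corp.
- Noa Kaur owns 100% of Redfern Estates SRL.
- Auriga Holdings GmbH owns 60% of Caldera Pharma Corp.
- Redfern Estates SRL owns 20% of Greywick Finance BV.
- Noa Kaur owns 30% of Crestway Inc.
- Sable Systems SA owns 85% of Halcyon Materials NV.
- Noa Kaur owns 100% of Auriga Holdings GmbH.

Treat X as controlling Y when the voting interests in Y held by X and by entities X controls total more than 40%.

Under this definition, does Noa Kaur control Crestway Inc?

Noa holds 100% of Auriga, so Noa controls Auriga.
Noa and Auriga together hold 30% + 70% = 100% of Crestway, so Noa controls Crestway.

Yes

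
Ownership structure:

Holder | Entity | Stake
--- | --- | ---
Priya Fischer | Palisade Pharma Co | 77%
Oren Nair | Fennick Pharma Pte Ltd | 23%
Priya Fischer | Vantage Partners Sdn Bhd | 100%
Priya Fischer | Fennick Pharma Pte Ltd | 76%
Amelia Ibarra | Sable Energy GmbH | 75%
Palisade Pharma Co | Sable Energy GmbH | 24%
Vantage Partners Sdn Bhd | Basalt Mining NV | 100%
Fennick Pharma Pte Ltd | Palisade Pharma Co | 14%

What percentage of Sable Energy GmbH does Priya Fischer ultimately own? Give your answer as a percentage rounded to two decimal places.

Priya reaches Sable along 2 paths.
Via Fennick → Palisade: 76% × 14% × 24% = 2.5536%.
Via Palisade: 77% × 24% = 18.48%.
Total: 2.5536% + 18.48% = 21.0336%.
Rounded: 21.03%.

21.03%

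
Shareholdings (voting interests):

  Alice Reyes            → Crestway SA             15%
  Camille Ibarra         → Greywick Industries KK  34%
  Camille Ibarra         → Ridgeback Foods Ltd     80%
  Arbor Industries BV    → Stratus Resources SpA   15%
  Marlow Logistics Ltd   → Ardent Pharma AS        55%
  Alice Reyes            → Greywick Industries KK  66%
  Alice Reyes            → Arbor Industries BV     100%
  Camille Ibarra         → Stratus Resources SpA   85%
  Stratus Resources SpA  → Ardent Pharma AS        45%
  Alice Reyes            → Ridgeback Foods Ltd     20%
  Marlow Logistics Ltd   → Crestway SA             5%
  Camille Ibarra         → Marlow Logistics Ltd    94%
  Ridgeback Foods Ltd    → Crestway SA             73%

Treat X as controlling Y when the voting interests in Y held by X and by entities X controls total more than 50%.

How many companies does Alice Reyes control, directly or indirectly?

2

Alice holds 100% of Arbor, so Alice controls Arbor.
Alice holds 66% of Greywick, so Alice controls Greywick.
No other company's threshold is met.
Alice controls 2 companies.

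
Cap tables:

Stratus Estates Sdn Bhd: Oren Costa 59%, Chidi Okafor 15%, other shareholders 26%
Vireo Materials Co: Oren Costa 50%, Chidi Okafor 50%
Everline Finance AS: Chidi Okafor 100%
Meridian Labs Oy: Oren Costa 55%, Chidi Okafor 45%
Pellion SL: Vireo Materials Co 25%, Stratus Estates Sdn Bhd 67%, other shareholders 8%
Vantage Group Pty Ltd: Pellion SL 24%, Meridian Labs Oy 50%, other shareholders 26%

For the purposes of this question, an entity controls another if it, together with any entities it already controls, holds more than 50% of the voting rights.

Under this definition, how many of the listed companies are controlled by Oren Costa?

4

Oren holds 59% of Stratus, so Oren controls Stratus.
Oren holds 55% of Meridian, so Oren controls Meridian.
Stratus holds 67% of Pellion, so Oren controls Pellion.
Pellion and Meridian together hold 24% + 50% = 74% of Vantage, so Oren controls Vantage.
No other company's threshold is met.
Oren controls 4 companies.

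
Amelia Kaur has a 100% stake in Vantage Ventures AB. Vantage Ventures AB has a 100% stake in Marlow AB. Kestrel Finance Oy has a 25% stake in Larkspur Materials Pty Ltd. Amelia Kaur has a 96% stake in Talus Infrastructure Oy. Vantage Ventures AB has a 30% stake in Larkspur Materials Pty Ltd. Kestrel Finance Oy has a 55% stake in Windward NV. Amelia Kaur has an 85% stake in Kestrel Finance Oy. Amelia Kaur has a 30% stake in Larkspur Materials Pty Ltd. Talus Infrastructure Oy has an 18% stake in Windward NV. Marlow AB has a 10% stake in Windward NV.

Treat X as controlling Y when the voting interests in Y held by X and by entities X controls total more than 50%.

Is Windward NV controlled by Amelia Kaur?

Amelia holds 96% of Talus, so Amelia controls Talus.
Amelia holds 85% of Kestrel, so Amelia controls Kestrel.
Amelia holds 100% of Vantage, so Amelia controls Vantage.
Vantage holds 100% of Marlow, so Amelia controls Marlow.
Marlow and Talus and Kestrel together hold 10% + 18% + 55% = 83% of Windward, so Amelia controls Windward.

Yes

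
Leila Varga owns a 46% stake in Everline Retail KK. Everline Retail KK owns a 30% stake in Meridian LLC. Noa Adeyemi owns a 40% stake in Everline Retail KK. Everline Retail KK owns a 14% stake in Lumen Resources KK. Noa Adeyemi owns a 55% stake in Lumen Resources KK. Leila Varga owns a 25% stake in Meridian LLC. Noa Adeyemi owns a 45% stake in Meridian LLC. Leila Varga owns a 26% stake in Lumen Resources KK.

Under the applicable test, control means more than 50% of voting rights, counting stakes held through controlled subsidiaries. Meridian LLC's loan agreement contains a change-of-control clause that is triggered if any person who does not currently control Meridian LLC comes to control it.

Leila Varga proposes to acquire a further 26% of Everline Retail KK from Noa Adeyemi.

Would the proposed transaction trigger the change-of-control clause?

The purchase adds only to Leila's holdings (Noa's stake shrinks), so Leila is the only person who could newly come to control Meridian.
Leila's largest direct stake is 46% in Everline, which does not meet the threshold, so Leila controls no company.
In Meridian, Leila's side holds only 25%, not > 50%.
So before the transaction, Leila does not control Meridian.
After the purchase, Leila's direct stake in Everline rises to 46% + 26% = 72%, and Noa's stake falls to 14%.
Leila holds 72% of Everline, so Leila controls Everline.
Leila and Everline together hold 25% + 30% = 55% of Meridian, so Leila controls Meridian.
Leila did not control Meridian before and does after, so the clause is triggered.

Yes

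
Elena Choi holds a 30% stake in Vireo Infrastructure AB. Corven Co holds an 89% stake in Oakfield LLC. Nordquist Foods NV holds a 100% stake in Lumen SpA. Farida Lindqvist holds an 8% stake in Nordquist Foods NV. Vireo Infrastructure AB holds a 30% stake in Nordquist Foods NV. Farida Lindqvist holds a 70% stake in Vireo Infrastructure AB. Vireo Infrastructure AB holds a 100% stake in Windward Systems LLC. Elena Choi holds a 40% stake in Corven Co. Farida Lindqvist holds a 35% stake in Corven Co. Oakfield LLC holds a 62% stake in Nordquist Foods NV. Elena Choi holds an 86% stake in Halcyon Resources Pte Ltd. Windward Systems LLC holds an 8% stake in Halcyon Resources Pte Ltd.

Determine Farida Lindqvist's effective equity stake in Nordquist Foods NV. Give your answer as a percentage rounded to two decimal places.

48.31%

Farida reaches Nordquist along 3 paths.
Direct stake: 8% = 8%.
Via Corven → Oakfield: 35% × 89% × 62% = 19.313%.
Via Vireo: 70% × 30% = 21%.
Total: 8% + 19.313% + 21% = 48.313%.
Rounded: 48.31%.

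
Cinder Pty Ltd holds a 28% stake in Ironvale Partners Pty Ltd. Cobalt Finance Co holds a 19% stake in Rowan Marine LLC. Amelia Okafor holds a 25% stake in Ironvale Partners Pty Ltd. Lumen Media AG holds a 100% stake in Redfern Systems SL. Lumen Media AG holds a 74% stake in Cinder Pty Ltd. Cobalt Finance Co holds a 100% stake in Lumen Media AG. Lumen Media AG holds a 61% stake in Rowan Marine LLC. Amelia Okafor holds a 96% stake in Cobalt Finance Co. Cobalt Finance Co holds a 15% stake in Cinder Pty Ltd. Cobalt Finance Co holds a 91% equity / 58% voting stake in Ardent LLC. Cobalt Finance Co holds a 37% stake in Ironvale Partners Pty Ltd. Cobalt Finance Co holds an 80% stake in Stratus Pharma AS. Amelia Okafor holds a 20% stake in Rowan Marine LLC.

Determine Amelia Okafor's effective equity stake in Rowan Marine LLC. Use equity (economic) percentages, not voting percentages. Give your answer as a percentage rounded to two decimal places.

96.80%

Amelia reaches Rowan along 3 paths.
Via Cobalt → Lumen: 96% × 100% × 61% = 58.56%.
Via Cobalt: 96% × 19% = 18.24%.
Direct stake: 20% = 20%.
Total: 58.56% + 18.24% + 20% = 96.8%.
Rounded: 96.80%.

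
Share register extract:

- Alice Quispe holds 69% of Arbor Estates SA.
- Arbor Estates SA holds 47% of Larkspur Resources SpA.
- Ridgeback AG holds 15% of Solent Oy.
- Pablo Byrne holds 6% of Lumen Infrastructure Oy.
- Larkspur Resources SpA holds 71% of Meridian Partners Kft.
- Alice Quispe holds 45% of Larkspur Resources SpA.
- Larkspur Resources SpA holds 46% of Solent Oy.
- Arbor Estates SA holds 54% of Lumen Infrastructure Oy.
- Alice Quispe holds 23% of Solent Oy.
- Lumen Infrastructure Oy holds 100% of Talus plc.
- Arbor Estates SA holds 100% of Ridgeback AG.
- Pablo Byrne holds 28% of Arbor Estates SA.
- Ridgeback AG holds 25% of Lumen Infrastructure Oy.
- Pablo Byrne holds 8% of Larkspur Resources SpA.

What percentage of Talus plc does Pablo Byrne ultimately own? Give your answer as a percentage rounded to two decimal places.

Pablo reaches Talus along 3 paths.
Via Arbor → Ridgeback → Lumen: 28% × 100% × 25% × 100% = 7%.
Via Arbor → Lumen: 28% × 54% × 100% = 15.12%.
Via Lumen: 6% × 100% = 6%.
Total: 7% + 15.12% + 6% = 28.12%.

28.12%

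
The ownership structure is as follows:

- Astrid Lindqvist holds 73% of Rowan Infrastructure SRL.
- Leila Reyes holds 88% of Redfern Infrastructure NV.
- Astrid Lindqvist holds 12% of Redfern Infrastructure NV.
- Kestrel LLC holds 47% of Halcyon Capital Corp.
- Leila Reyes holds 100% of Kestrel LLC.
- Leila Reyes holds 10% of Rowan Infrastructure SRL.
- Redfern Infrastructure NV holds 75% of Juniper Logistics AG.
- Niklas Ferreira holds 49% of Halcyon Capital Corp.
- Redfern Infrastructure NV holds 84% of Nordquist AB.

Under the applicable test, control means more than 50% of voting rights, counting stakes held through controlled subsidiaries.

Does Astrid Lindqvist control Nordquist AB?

Astrid holds 73% of Rowan, so Astrid controls Rowan.
Neither Astrid nor any entity Astrid controls holds any voting interest in Nordquist.
So Astrid does not control Nordquist.

No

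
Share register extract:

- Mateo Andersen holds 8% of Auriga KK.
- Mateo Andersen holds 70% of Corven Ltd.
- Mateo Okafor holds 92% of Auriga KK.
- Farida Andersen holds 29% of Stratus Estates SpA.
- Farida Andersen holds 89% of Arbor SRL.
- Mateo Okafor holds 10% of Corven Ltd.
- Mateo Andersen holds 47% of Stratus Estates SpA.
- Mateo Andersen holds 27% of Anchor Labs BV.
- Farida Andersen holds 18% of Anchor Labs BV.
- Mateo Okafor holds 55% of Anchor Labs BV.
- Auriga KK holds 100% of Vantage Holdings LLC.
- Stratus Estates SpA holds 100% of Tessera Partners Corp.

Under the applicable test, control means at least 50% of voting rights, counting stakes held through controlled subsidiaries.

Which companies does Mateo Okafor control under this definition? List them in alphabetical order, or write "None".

Anchor Labs BV, Auriga KK, Vantage Holdings LLC

Mateo Okafor holds 55% of Anchor, so Mateo Okafor controls Anchor.
Mateo Okafor holds 92% of Auriga, so Mateo Okafor controls Auriga.
Auriga holds 100% of Vantage, so Mateo Okafor controls Vantage.
No other company's threshold is met.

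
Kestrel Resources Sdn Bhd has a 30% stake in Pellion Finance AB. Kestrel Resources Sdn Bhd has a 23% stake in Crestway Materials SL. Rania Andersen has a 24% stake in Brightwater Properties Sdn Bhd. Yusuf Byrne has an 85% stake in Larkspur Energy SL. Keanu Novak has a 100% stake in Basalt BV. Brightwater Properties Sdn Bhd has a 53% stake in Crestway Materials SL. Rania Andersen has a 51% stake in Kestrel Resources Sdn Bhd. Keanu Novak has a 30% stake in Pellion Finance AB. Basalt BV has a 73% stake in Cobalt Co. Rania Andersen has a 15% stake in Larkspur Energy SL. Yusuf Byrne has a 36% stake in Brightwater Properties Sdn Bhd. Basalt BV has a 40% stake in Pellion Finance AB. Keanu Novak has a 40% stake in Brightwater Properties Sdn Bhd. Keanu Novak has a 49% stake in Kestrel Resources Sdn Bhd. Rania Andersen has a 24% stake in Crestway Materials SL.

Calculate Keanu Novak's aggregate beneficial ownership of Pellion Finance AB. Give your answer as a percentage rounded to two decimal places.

Keanu reaches Pellion along 3 paths.
Direct stake: 30% = 30%.
Via Kestrel: 49% × 30% = 14.7%.
Via Basalt: 100% × 40% = 40%.
Total: 30% + 14.7% + 40% = 84.7%.
Rounded: 84.70%.

84.70%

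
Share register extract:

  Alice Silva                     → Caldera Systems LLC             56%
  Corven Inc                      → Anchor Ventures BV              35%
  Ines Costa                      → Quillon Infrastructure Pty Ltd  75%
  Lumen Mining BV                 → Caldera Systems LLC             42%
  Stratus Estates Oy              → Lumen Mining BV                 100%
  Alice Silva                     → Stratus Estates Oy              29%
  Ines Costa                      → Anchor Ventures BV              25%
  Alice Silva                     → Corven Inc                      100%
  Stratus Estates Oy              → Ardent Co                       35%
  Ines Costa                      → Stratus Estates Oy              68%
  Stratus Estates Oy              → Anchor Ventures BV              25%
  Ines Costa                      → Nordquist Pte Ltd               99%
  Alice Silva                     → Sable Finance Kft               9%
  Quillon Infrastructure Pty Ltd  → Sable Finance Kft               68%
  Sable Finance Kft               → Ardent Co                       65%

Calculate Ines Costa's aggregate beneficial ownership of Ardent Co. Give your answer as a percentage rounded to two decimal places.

56.95%

Ines reaches Ardent along 2 paths.
Via Quillon → Sable: 75% × 68% × 65% = 33.15%.
Via Stratus: 68% × 35% = 23.8%.
Total: 33.15% + 23.8% = 56.95%.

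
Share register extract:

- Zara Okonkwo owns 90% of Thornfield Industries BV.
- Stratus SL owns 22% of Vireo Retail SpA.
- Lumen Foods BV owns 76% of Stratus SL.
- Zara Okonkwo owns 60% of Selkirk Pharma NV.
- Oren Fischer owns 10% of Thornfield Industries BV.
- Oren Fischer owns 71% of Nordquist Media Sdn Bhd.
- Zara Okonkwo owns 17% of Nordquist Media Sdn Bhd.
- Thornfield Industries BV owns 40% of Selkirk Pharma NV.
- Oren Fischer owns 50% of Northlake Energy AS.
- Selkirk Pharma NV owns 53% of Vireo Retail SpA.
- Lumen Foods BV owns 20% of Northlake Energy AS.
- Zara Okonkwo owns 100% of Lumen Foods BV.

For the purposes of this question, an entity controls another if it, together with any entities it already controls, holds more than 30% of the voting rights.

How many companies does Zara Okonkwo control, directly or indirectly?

Zara holds 100% of Lumen, so Zara controls Lumen.
Zara holds 90% of Thornfield, so Zara controls Thornfield.
Lumen holds 76% of Stratus, so Zara controls Stratus.
Zara and Thornfield together hold 60% + 40% = 100% of Selkirk, so Zara controls Selkirk.
Selkirk and Stratus together hold 53% + 22% = 75% of Vireo, so Zara controls Vireo.
No other company's threshold is met.
Zara controls 5 companies.

5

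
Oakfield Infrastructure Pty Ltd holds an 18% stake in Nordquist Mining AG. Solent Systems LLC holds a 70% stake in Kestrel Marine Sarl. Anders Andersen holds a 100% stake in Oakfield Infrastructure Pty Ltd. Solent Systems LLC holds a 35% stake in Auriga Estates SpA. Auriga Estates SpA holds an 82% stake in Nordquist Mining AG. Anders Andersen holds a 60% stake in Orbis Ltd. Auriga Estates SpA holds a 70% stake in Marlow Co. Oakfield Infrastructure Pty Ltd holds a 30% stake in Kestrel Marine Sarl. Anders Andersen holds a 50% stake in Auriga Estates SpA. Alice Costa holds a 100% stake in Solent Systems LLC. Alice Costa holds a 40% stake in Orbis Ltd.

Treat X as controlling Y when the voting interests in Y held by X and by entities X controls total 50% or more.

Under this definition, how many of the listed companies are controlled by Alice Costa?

Alice holds 100% of Solent, so Alice controls Solent.
Solent holds 70% of Kestrel, so Alice controls Kestrel.
No other company's threshold is met.
Alice controls 2 companies.

2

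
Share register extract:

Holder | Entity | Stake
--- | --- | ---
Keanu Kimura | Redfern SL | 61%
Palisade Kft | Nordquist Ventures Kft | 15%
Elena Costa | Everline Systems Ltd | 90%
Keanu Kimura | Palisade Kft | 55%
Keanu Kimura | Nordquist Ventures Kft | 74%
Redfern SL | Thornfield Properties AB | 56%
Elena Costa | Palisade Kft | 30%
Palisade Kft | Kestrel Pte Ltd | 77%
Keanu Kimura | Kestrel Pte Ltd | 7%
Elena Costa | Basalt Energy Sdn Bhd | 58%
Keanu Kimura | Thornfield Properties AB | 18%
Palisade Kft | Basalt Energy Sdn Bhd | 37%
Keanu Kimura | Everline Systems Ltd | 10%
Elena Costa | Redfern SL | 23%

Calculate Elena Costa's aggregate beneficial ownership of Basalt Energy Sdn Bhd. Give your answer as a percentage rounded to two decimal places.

Elena reaches Basalt along 2 paths.
Via Palisade: 30% × 37% = 11.1%.
Direct stake: 58% = 58%.
Total: 11.1% + 58% = 69.1%.
Rounded: 69.10%.

69.10%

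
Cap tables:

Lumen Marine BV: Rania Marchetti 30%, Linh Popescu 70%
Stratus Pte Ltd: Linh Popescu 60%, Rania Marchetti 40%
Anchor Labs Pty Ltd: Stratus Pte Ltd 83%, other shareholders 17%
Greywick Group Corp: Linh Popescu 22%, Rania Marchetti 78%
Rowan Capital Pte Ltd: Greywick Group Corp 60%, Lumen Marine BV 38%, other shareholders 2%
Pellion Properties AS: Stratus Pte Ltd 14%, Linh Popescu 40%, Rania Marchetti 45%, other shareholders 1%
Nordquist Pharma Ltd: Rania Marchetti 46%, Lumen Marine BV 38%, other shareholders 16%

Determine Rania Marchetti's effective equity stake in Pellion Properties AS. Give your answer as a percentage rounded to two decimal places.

Rania reaches Pellion along 2 paths.
Via Stratus: 40% × 14% = 5.6%.
Direct stake: 45% = 45%.
Total: 5.6% + 45% = 50.6%.
Rounded: 50.60%.

50.60%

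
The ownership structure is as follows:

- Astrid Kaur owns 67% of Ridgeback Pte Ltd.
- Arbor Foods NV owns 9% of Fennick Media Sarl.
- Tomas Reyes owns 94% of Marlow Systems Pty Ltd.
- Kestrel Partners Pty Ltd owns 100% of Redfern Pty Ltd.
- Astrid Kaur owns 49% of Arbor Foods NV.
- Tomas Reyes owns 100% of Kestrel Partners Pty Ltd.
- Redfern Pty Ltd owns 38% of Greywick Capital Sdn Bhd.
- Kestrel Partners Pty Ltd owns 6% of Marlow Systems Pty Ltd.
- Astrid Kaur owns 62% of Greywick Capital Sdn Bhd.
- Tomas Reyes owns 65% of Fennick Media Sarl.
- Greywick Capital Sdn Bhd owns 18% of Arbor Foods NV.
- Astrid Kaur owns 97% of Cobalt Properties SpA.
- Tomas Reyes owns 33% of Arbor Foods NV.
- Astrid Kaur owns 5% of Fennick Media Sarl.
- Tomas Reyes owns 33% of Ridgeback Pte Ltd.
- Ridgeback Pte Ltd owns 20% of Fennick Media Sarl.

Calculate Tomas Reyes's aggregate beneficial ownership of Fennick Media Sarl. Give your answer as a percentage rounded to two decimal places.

Tomas reaches Fennick along 4 paths.
Via Ridgeback: 33% × 20% = 6.6%.
Via Arbor: 33% × 9% = 2.97%.
Via Kestrel → Redfern → Greywick → Arbor: 100% × 100% × 38% × 18% × 9% = 0.6156%.
Direct stake: 65% = 65%.
Total: 6.6% + 2.97% + 0.6156% + 65% = 75.1856%.
Rounded: 75.19%.

75.19%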